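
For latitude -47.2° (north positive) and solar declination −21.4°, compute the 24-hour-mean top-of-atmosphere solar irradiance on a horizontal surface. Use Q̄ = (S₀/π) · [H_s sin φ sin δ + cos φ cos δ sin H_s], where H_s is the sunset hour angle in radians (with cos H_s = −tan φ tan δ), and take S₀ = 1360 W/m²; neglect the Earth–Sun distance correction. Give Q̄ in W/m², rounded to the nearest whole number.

−tan φ tan δ = −(-1.0799)(-0.3919) = -0.4232; H_s = arccos(-0.4232) = 115.04°. In radians, H_s = 2.0078.
H_s sin φ sin δ = 2.0078 × -0.7337 × -0.3649 = 0.5375.
cos φ cos δ sin H_s = 0.6794 × 0.9311 × 0.9060 = 0.5731.
Q̄ = (1360/π) × (0.5375 + 0.5731) = 432.90 × 1.1106 = 480.78 W/m².

481 W/m²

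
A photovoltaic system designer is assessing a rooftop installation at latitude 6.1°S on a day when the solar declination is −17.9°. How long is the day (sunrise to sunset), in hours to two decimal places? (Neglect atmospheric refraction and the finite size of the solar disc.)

12.26 hours

−tan φ tan δ = −(-0.1069)(-0.3230) = -0.0345; H_s = arccos(-0.0345) = 91.98°.
Day length = 2 H_s / 15° h⁻¹ = 183.96° / 15 = 12.264 h.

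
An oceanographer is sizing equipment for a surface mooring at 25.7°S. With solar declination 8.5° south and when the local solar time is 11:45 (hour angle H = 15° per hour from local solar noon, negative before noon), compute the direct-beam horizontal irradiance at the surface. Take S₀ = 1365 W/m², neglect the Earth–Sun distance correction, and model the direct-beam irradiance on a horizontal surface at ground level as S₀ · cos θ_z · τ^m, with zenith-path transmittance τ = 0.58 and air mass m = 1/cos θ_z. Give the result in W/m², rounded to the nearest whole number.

Hour angle H = 15° × (11.75 − 12) = -3.75°.
With φ = -25.7°, δ = -8.5°, H = -3.75°: sin φ sin δ = 0.0641, cos φ cos δ cos H = 0.8893, so cos θ_z = 0.9534.
Air mass m = 1/cos θ_z = 1/0.9534 = 1.049; τ^m = 0.58^1.049 = 0.5647.
Surface direct beam = 1365 × 0.9534 × 0.5647 = 734.90 W/m².

735 W/m²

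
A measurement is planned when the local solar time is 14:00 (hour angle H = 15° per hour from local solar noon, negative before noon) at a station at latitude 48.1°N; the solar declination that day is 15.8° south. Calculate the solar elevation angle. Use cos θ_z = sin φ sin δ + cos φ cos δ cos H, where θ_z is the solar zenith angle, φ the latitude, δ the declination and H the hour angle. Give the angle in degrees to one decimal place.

Hour angle H = 15° × (14 − 12) = 30.00°.
cos θ_z = sin φ sin δ + cos φ cos δ cos H = (0.7443)(-0.2723) + (0.6678)(0.9622)(0.8660) = 0.3538.
θ_z = arccos(0.3538) = 69.28°, so the elevation is 90° − 69.28° = 20.72°.

20.7°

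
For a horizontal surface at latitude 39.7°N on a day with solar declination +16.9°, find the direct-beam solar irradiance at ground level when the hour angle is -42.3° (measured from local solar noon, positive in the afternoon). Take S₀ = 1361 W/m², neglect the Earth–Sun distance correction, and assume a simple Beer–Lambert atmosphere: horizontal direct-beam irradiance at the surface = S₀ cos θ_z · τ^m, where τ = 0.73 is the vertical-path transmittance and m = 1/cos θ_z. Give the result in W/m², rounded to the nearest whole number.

646 W/m²

cos θ_z = sin φ sin δ + cos φ cos δ cos H = (0.6388)(0.2907) + (0.7694)(0.9568)(0.7396) = 0.7302.
Air mass m = 1/cos θ_z = 1/0.7302 = 1.369; τ^m = 0.73^1.369 = 0.6500.
Surface direct beam = 1361 × 0.7302 × 0.6500 = 645.97 W/m².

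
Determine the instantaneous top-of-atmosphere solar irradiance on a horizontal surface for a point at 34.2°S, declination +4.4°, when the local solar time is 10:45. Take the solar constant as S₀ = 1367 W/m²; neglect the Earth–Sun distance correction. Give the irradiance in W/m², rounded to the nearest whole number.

1009 W/m²

Hour angle H = 15° × (10.75 − 12) = -18.75°.
cos θ_z = sin φ sin δ + cos φ cos δ cos H = (-0.5621)(0.0767) + (0.8271)(0.9971)(0.9469) = 0.7378.
Top-of-atmosphere irradiance = S₀ cos θ_z = 1367 × 0.7378 = 1008.57 W/m².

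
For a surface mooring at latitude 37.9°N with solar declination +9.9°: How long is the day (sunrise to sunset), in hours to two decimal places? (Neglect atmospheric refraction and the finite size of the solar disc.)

cos H_s = −tan(37.9°) · tan(9.9°) = -0.1359, so H_s = arccos(-0.1359) = 97.81°.
Day length = 2 H_s / 15° h⁻¹ = 195.62° / 15 = 13.041 h.

13.04 hours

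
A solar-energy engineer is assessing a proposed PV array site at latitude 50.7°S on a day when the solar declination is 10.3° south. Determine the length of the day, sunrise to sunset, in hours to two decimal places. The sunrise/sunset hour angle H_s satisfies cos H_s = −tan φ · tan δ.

13.71 hours

cos H_s = −tan(-50.7°) · tan(-10.3°) = -0.2220, so H_s = arccos(-0.2220) = 102.83°.
Day length = 2 H_s / 15° h⁻¹ = 205.66° / 15 = 13.711 h.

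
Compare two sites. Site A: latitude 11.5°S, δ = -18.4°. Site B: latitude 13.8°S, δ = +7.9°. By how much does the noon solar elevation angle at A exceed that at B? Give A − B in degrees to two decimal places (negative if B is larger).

A: 90° − |-11.5 − (-18.4)| = 83.10°.
B: 90° − |-13.8 − (7.9)| = 68.30°.
A − B = 83.10 − 68.30 = 14.80°.

+14.80°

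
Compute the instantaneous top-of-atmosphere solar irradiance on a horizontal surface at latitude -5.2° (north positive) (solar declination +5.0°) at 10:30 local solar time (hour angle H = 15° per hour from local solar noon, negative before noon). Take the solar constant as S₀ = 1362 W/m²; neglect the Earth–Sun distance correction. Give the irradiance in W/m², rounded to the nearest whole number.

Hour angle H = 15° × (10.5 − 12) = -22.50°.
cos θ_z = sin φ sin δ + cos φ cos δ cos H = (-0.0906)(0.0872) + (0.9959)(0.9962)(0.9239) = 0.9087.
Top-of-atmosphere irradiance = S₀ cos θ_z = 1362 × 0.9087 = 1237.65 W/m².

1238 W/m²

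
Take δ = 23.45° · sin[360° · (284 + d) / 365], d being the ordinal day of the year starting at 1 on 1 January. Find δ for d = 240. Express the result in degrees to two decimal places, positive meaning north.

360 × (284 + 240) / 365 = 516.822°; sin(516.822°) = 0.3936.
δ = 23.45 × 0.3936 = 9.230° ≈ +9.23°.

+9.23°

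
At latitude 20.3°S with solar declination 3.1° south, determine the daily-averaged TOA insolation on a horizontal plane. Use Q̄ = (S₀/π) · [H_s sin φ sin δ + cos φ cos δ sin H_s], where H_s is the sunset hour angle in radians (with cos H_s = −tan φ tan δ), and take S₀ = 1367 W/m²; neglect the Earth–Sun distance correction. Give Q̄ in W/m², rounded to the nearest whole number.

420 W/m²

−tan φ tan δ = −(-0.3699)(-0.0542) = -0.0200; H_s = arccos(-0.0200) = 91.15°. In radians, H_s = 1.5909.
H_s sin φ sin δ = 1.5909 × -0.3469 × -0.0541 = 0.0299.
cos φ cos δ sin H_s = 0.9379 × 0.9985 × 0.9998 = 0.9363.
Q̄ = (1367/π) × (0.0299 + 0.9363) = 435.13 × 0.9662 = 420.42 W/m².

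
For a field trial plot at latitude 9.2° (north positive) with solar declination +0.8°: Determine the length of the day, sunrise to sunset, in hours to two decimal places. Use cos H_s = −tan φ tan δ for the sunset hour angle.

12.02 hours

cos H_s = −tan(9.2°) · tan(0.8°) = -0.0023, so H_s = arccos(-0.0023) = 90.13°.
Day length = 2 H_s / 15° h⁻¹ = 180.26° / 15 = 12.017 h.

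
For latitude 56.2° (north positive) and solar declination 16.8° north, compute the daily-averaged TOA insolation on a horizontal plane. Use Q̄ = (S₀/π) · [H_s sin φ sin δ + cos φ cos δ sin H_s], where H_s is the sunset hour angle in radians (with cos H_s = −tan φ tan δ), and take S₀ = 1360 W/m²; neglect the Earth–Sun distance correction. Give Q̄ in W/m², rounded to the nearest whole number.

418 W/m²

The sunset hour angle satisfies cos H_s = −tan φ tan δ = -0.4510, giving H_s = 116.81°. In radians, H_s = 2.0387.
H_s sin φ sin δ = 2.0387 × 0.8310 × 0.2890 = 0.4896.
cos φ cos δ sin H_s = 0.5563 × 0.9573 × 0.8925 = 0.4753.
Q̄ = (1360/π) × (0.4896 + 0.4753) = 432.90 × 0.9649 = 417.71 W/m².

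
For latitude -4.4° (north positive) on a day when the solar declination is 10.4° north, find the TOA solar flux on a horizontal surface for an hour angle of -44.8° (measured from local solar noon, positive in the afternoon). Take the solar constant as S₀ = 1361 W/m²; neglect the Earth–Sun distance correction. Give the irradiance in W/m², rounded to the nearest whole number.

cos θ_z = sin(-4.4°) sin(10.4°) + cos(-4.4°) cos(10.4°) cos(-44.80°) = -0.0138 + 0.6959 = 0.6821.
Top-of-atmosphere irradiance = S₀ cos θ_z = 1361 × 0.6821 = 928.34 W/m².

928 W/m²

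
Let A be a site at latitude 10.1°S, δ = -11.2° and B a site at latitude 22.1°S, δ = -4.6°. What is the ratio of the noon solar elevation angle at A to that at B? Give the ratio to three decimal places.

1.226

A: 90° − |-10.1 − (-11.2)| = 88.90°.
B: 90° − |-22.1 − (-4.6)| = 72.50°.
Ratio A/B = 88.9000 / 72.5000 = 1.2262.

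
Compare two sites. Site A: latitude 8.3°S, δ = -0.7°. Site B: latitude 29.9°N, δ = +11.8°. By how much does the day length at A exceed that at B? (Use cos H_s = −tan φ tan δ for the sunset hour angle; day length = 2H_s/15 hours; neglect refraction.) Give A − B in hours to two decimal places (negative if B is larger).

A: H_s = arccos(−tan -8.3° · tan -0.7°) = 90.10°, so 2H_s/15 = 12.0133 h.
B: H_s = arccos(−tan 29.9° · tan 11.8°) = 96.90°, so 2H_s/15 = 12.9200 h.
A − B = 12.0133 − 12.9200 = -0.9067 h.

-0.91 h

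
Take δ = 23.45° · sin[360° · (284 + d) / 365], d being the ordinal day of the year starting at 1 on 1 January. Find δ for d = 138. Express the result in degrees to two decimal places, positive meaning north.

+19.49°

360 × (284 + 138) / 365 = 416.219°; sin(416.219°) = 0.8312.
δ = 23.45 × 0.8312 = 19.492° ≈ +19.49°.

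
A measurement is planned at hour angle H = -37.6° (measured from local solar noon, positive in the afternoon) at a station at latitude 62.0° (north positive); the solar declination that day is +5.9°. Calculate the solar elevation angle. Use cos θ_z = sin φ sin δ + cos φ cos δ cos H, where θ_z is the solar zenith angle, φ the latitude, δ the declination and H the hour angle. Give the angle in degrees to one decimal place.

27.4°

cos θ_z = sin φ sin δ + cos φ cos δ cos H = (0.8829)(0.1028) + (0.4695)(0.9947)(0.7923) = 0.4608.
θ_z = arccos(0.4608) = 62.56°, so the elevation is 90° − 62.56° = 27.44°.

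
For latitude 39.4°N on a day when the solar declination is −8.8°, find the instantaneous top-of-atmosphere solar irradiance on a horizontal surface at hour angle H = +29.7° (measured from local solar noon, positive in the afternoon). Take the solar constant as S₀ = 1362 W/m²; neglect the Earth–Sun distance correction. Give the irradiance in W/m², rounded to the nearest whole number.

771 W/m²

cos θ_z = sin φ sin δ + cos φ cos δ cos H = (0.6347)(-0.1530) + (0.7727)(0.9882)(0.8686) = 0.5661.
Top-of-atmosphere irradiance = S₀ cos θ_z = 1362 × 0.5661 = 771.03 W/m².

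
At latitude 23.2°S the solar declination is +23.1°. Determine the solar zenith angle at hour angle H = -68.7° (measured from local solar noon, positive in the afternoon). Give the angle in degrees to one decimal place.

cos θ_z = sin φ sin δ + cos φ cos δ cos H = (-0.3939)(0.3923) + (0.9191)(0.9198)(0.3633) = 0.1526.
θ_z = arccos(0.1526) = 81.22°.

81.2°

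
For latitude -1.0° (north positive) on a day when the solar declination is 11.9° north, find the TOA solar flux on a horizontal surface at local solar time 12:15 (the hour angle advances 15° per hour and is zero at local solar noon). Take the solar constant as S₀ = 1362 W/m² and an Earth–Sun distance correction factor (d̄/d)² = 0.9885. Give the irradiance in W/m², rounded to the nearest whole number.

1310 W/m²

Hour angle H = 15° × (12.25 − 12) = 3.75°.
With φ = -1.0°, δ = 11.9°, H = 3.75°: sin φ sin δ = -0.0036, cos φ cos δ cos H = 0.9763, so cos θ_z = 0.9727.
Top-of-atmosphere irradiance = S₀ (d̄/d)² cos θ_z = 1362 × 0.9885 × 0.9727 = 1309.58 W/m².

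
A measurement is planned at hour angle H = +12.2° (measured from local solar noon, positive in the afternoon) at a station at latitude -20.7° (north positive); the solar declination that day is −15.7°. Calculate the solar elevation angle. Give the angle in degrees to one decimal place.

cos θ_z = sin φ sin δ + cos φ cos δ cos H = (-0.3535)(-0.2706) + (0.9354)(0.9627)(0.9774) = 0.9758.
θ_z = arccos(0.9758) = 12.63°, so the elevation is 90° − 12.63° = 77.37°.

77.4°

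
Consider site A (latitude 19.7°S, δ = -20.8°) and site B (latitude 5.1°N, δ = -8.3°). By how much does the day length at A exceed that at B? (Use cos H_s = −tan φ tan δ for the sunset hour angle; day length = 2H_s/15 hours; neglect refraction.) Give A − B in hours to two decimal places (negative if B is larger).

+1.14 h

A: H_s = arccos(−tan -19.7° · tan -20.8°) = 97.82°, so 2H_s/15 = 13.0427 h.
B: H_s = arccos(−tan 5.1° · tan -8.3°) = 89.25°, so 2H_s/15 = 11.9000 h.
A − B = 13.0427 − 11.9000 = 1.1427 h.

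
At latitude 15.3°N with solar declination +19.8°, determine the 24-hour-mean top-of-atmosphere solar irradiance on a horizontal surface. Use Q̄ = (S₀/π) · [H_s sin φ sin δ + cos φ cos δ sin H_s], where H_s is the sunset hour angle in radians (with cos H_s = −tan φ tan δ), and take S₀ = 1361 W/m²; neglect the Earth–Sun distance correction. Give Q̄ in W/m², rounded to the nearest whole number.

456 W/m²

The sunset hour angle satisfies cos H_s = −tan φ tan δ = -0.0985, giving H_s = 95.65°. In radians, H_s = 1.6694.
H_s sin φ sin δ = 1.6694 × 0.2639 × 0.3387 = 0.1492.
cos φ cos δ sin H_s = 0.9646 × 0.9409 × 0.9951 = 0.9031.
Q̄ = (1361/π) × (0.1492 + 0.9031) = 433.22 × 1.0523 = 455.88 W/m².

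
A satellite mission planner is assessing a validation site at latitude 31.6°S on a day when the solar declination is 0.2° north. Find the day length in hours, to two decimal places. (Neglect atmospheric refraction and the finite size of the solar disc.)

11.98 hours

−tan φ tan δ = −(-0.6152)(0.0035) = 0.0022; H_s = arccos(0.0022) = 89.87°.
Day length = 2 H_s / 15° h⁻¹ = 179.74° / 15 = 11.983 h.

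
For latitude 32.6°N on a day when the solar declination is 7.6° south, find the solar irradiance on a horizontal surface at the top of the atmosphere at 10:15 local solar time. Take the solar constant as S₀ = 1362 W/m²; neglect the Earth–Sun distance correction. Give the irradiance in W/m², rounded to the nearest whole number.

Hour angle H = 15° × (10.25 − 12) = -26.25°.
cos θ_z = sin(32.6°) sin(-7.6°) + cos(32.6°) cos(-7.6°) cos(-26.25°) = -0.0713 + 0.7489 = 0.6776.
Top-of-atmosphere irradiance = S₀ cos θ_z = 1362 × 0.6776 = 922.89 W/m².

923 W/m²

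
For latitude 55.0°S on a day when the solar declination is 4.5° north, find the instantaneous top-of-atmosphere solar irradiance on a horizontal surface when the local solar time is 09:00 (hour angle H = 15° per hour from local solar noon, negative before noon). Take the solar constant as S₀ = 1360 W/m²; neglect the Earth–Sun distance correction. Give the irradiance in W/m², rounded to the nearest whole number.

462 W/m²

Hour angle H = 15° × (9 − 12) = -45.00°.
cos θ_z = sin(-55.0°) sin(4.5°) + cos(-55.0°) cos(4.5°) cos(-45.00°) = -0.0643 + 0.4043 = 0.3400.
Top-of-atmosphere irradiance = S₀ cos θ_z = 1360 × 0.3400 = 462.40 W/m².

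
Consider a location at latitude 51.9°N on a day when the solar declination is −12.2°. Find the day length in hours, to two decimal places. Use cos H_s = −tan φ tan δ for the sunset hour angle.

9.87 hours

−tan φ tan δ = −(1.2753)(-0.2162) = 0.2757; H_s = arccos(0.2757) = 74.00°.
Day length = 2 H_s / 15° h⁻¹ = 148.00° / 15 = 9.867 h.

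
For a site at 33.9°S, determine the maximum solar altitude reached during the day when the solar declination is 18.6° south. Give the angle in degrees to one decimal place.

74.7°

At local solar noon the hour angle is zero, so the elevation is 90° − |φ − δ| = 90° − |-33.9° − (-18.6°)| = 90° − 15.3° = 74.7°.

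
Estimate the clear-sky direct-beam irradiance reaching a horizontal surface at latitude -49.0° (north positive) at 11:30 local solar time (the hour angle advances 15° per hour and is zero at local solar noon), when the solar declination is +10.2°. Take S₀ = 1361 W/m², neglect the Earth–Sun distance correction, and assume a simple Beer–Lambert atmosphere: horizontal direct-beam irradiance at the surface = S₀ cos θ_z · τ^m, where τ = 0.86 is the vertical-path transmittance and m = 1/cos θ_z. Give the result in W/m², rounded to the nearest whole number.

Hour angle H = 15° × (11.5 − 12) = -7.50°.
cos θ_z = sin(-49.0°) sin(10.2°) + cos(-49.0°) cos(10.2°) cos(-7.50°) = -0.1336 + 0.6402 = 0.5066.
Air mass m = 1/cos θ_z = 1/0.5066 = 1.974; τ^m = 0.86^1.974 = 0.7425.
Surface direct beam = 1361 × 0.5066 × 0.7425 = 511.94 W/m².

512 W/m²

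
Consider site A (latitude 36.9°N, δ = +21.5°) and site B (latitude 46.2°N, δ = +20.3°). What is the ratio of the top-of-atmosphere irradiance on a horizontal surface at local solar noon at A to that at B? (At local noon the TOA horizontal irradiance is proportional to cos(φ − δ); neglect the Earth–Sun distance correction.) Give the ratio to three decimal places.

A: cos θ_z = cos(36.9° − (21.5°)) = 0.9641.
B: cos θ_z = cos(46.2° − (20.3°)) = 0.8996.
Ratio A/B = 0.9641 / 0.8996 = 1.0717.

1.072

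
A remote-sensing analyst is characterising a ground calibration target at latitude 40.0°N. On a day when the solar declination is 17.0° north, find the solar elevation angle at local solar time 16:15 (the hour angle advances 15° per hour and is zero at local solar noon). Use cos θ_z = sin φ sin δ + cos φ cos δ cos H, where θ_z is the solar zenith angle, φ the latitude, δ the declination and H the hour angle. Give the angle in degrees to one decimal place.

Hour angle H = 15° × (16.25 − 12) = 63.75°.
cos θ_z = sin(40.0°) sin(17.0°) + cos(40.0°) cos(17.0°) cos(63.75°) = 0.1879 + 0.3240 = 0.5119.
θ_z = arccos(0.5119) = 59.21°, so the elevation is 90° − 59.21° = 30.79°.

30.8°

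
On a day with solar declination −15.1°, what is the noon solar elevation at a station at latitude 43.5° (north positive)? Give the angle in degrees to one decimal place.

At local solar noon the hour angle is zero, so the elevation is 90° − |φ − δ| = 90° − |43.5° − (-15.1°)| = 90° − 58.6° = 31.4°.

31.4°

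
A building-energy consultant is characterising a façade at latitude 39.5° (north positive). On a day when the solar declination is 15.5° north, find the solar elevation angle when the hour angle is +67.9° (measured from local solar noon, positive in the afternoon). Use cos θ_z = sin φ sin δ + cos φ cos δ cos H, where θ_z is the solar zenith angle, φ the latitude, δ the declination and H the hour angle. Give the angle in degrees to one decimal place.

cos θ_z = sin φ sin δ + cos φ cos δ cos H = (0.6361)(0.2672) + (0.7716)(0.9636)(0.3762) = 0.4497.
θ_z = arccos(0.4497) = 63.28°, so the elevation is 90° − 63.28° = 26.72°.

26.7°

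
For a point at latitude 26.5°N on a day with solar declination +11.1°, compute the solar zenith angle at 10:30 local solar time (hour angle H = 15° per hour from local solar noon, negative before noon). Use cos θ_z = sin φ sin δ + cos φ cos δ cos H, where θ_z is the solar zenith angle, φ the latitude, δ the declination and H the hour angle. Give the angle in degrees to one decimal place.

Hour angle H = 15° × (10.5 − 12) = -22.50°.
cos θ_z = sin φ sin δ + cos φ cos δ cos H = (0.4462)(0.1925) + (0.8949)(0.9813)(0.9239) = 0.8972.
θ_z = arccos(0.8972) = 26.21°.

26.2°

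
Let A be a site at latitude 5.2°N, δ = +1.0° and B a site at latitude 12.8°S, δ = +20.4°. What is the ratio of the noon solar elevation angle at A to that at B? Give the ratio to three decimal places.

1.511

A: 90° − |5.2 − (1.0)| = 85.80°.
B: 90° − |-12.8 − (20.4)| = 56.80°.
Ratio A/B = 85.8000 / 56.8000 = 1.5106.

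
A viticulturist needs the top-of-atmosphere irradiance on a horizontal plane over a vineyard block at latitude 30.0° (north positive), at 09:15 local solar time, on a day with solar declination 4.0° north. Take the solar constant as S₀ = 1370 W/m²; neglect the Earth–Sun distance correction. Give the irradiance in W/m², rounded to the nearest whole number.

Hour angle H = 15° × (9.25 − 12) = -41.25°.
With φ = 30.0°, δ = 4.0°, H = -41.25°: sin φ sin δ = 0.0349, cos φ cos δ cos H = 0.6495, so cos θ_z = 0.6844.
Top-of-atmosphere irradiance = S₀ cos θ_z = 1370 × 0.6844 = 937.63 W/m².

938 W/m²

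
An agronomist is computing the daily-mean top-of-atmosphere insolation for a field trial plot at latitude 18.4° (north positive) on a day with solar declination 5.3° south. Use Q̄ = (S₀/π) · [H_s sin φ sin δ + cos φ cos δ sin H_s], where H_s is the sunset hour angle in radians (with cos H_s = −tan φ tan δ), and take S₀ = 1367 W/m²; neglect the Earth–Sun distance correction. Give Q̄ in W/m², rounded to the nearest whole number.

cos H_s = −tan(18.4°) · tan(-5.3°) = 0.0309, so H_s = arccos(0.0309) = 88.23°. In radians, H_s = 1.5399.
H_s sin φ sin δ = 1.5399 × 0.3156 × -0.0924 = -0.0449.
cos φ cos δ sin H_s = 0.9489 × 0.9957 × 0.9995 = 0.9443.
Q̄ = (1367/π) × (-0.0449 + 0.9443) = 435.13 × 0.8994 = 391.36 W/m².

391 W/m²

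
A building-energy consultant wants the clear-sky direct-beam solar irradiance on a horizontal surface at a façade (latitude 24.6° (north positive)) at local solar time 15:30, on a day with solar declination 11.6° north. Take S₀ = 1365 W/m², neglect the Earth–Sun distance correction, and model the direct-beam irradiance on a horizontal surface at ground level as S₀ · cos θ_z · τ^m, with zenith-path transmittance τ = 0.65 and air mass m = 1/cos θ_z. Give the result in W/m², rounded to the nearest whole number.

Hour angle H = 15° × (15.5 − 12) = 52.50°.
cos θ_z = sin(24.6°) sin(11.6°) + cos(24.6°) cos(11.6°) cos(52.50°) = 0.0837 + 0.5422 = 0.6259.
Air mass m = 1/cos θ_z = 1/0.6259 = 1.598; τ^m = 0.65^1.598 = 0.5024.
Surface direct beam = 1365 × 0.6259 × 0.5024 = 429.23 W/m².

429 W/m²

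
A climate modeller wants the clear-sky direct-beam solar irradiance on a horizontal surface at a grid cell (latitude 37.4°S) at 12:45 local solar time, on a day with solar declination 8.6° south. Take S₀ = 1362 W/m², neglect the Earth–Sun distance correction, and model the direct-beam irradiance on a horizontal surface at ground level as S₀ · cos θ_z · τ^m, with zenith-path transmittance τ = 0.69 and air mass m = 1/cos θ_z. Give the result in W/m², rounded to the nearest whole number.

Hour angle H = 15° × (12.75 − 12) = 11.25°.
cos θ_z = sin φ sin δ + cos φ cos δ cos H = (-0.6074)(-0.1495) + (0.7944)(0.9888)(0.9808) = 0.8612.
Air mass m = 1/cos θ_z = 1/0.8612 = 1.161; τ^m = 0.69^1.161 = 0.6500.
Surface direct beam = 1362 × 0.8612 × 0.6500 = 762.42 W/m².

762 W/m²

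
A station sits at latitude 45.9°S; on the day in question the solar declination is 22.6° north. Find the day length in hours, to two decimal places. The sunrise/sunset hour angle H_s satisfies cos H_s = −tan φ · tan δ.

The sunset hour angle satisfies cos H_s = −tan φ tan δ = 0.4295, giving H_s = 64.56°.
Day length = 2 H_s / 15° h⁻¹ = 129.12° / 15 = 8.608 h.

8.61 hours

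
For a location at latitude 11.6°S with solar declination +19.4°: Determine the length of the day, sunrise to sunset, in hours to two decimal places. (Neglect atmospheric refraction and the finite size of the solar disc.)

11.45 hours

cos H_s = −tan(-11.6°) · tan(19.4°) = 0.0723, so H_s = arccos(0.0723) = 85.85°.
Day length = 2 H_s / 15° h⁻¹ = 171.70° / 15 = 11.447 h.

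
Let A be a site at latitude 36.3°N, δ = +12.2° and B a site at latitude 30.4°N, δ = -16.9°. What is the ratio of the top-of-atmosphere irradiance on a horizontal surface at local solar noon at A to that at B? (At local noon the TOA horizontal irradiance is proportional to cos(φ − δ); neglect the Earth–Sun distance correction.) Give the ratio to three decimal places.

1.346

A: cos θ_z = cos(36.3° − (12.2°)) = 0.9128.
B: cos θ_z = cos(30.4° − (-16.9°)) = 0.6782.
Ratio A/B = 0.9128 / 0.6782 = 1.3459.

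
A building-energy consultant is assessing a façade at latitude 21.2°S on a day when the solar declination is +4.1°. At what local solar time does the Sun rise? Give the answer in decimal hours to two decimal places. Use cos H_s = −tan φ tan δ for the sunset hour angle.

6.11 h

−tan φ tan δ = −(-0.3879)(0.0717) = 0.0278; H_s = arccos(0.0278) = 88.41°.
Sunrise is at 12 − H_s/15 = 12 − 5.894 = 6.106 h local solar time.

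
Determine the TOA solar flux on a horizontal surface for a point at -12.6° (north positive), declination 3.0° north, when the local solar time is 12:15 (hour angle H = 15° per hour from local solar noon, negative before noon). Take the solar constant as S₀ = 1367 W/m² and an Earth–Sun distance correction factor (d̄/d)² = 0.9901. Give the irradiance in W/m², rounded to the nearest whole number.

1301 W/m²

Hour angle H = 15° × (12.25 − 12) = 3.75°.
cos θ_z = sin φ sin δ + cos φ cos δ cos H = (-0.2181)(0.0523) + (0.9759)(0.9986)(0.9979) = 0.9611.
Top-of-atmosphere irradiance = S₀ (d̄/d)² cos θ_z = 1367 × 0.9901 × 0.9611 = 1300.82 W/m².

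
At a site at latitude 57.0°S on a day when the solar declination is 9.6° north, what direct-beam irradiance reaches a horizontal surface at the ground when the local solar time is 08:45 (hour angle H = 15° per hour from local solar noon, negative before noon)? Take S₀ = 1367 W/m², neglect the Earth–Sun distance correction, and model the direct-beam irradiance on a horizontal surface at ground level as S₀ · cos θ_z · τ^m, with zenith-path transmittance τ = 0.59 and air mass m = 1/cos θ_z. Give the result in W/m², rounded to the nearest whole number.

Hour angle H = 15° × (8.75 − 12) = -48.75°.
cos θ_z = sin(-57.0°) sin(9.6°) + cos(-57.0°) cos(9.6°) cos(-48.75°) = -0.1399 + 0.3541 = 0.2142.
Air mass m = 1/cos θ_z = 1/0.2142 = 4.669; τ^m = 0.59^4.669 = 0.0851.
Surface direct beam = 1367 × 0.2142 × 0.0851 = 24.92 W/m².

25 W/m²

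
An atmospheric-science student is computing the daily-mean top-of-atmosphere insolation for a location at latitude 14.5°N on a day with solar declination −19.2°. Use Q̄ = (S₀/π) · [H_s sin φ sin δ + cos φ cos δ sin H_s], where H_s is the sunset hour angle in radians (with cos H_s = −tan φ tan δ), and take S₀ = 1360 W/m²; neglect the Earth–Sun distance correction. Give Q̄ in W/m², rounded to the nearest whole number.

The sunset hour angle satisfies cos H_s = −tan φ tan δ = 0.0901, giving H_s = 84.83°. In radians, H_s = 1.4806.
H_s sin φ sin δ = 1.4806 × 0.2504 × -0.3289 = -0.1219.
cos φ cos δ sin H_s = 0.9681 × 0.9444 × 0.9959 = 0.9105.
Q̄ = (1360/π) × (-0.1219 + 0.9105) = 432.90 × 0.7886 = 341.38 W/m².

341 W/m²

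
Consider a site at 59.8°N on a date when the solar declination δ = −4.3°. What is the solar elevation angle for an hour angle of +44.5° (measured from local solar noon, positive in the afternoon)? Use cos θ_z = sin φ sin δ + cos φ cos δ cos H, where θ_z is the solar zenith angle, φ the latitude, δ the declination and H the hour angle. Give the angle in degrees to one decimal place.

17.0°

cos θ_z = sin(59.8°) sin(-4.3°) + cos(59.8°) cos(-4.3°) cos(44.50°) = -0.0648 + 0.3578 = 0.2930.
θ_z = arccos(0.2930) = 72.96°, so the elevation is 90° − 72.96° = 17.04°.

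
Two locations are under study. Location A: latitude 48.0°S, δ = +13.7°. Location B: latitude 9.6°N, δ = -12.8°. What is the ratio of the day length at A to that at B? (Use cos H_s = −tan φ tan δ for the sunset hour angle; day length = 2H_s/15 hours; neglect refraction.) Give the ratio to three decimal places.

A: H_s = arccos(−tan -48.0° · tan 13.7°) = 74.29°, so 2H_s/15 = 9.9053 h.
B: H_s = arccos(−tan 9.6° · tan -12.8°) = 87.80°, so 2H_s/15 = 11.7067 h.
Ratio A/B = 9.9053 / 11.7067 = 0.8461.

0.846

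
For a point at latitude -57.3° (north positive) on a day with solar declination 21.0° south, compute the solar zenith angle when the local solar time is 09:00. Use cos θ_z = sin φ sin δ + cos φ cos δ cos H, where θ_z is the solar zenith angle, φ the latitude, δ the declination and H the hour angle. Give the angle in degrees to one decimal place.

48.8°

Hour angle H = 15° × (9 − 12) = -45.00°.
cos θ_z = sin(-57.3°) sin(-21.0°) + cos(-57.3°) cos(-21.0°) cos(-45.00°) = 0.3016 + 0.3566 = 0.6582.
θ_z = arccos(0.6582) = 48.84°.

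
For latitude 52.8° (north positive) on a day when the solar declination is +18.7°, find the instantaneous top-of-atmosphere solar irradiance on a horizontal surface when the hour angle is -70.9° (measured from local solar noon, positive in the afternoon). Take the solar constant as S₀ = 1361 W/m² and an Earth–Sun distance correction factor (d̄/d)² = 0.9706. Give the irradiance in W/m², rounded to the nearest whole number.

585 W/m²

cos θ_z = sin φ sin δ + cos φ cos δ cos H = (0.7965)(0.3206) + (0.6046)(0.9472)(0.3272) = 0.4427.
Top-of-atmosphere irradiance = S₀ (d̄/d)² cos θ_z = 1361 × 0.9706 × 0.4427 = 584.80 W/m².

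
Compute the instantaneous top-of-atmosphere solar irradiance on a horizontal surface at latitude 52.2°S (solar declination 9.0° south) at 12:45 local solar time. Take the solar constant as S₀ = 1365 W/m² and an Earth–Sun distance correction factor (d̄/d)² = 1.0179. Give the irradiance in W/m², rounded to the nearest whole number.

Hour angle H = 15° × (12.75 − 12) = 11.25°.
cos θ_z = sin(-52.2°) sin(-9.0°) + cos(-52.2°) cos(-9.0°) cos(11.25°) = 0.1236 + 0.5937 = 0.7173.
Top-of-atmosphere irradiance = S₀ (d̄/d)² cos θ_z = 1365 × 1.0179 × 0.7173 = 996.64 W/m².

997 W/m²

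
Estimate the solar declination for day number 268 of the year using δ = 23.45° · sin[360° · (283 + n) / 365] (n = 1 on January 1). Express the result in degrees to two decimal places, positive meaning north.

-1.41°

360 × (283 + 268) / 365 = 543.452°; sin(543.452°) = -0.0602.
δ = 23.45 × -0.0602 = -1.412° ≈ -1.41°.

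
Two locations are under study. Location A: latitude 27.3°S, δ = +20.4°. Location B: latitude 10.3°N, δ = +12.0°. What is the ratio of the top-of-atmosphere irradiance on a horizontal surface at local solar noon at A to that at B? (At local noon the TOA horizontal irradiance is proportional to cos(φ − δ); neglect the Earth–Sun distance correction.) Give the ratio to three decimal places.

A: cos θ_z = cos(-27.3° − (20.4°)) = 0.6730.
B: cos θ_z = cos(10.3° − (12.0°)) = 0.9996.
Ratio A/B = 0.6730 / 0.9996 = 0.6733.

0.673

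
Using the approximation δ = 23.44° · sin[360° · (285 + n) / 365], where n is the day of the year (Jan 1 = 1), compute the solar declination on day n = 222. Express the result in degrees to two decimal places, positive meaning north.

+15.05°

360 × (285 + 222) / 365 = 500.055°; sin(500.055°) = 0.6421.
δ = 23.44 × 0.6421 = 15.051° ≈ +15.05°.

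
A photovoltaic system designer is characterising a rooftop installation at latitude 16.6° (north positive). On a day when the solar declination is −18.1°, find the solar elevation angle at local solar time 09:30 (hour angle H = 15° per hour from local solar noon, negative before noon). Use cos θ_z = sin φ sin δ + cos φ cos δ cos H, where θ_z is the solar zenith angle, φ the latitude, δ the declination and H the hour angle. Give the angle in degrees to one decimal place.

39.3°

Hour angle H = 15° × (9.5 − 12) = -37.50°.
cos θ_z = sin φ sin δ + cos φ cos δ cos H = (0.2857)(-0.3107) + (0.9583)(0.9505)(0.7934) = 0.6339.
θ_z = arccos(0.6339) = 50.66°, so the elevation is 90° − 50.66° = 39.34°.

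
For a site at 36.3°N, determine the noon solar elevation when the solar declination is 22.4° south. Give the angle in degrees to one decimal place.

At local solar noon the hour angle is zero, so the elevation is 90° − |φ − δ| = 90° − |36.3° − (-22.4°)| = 90° − 58.7° = 31.3°.

31.3°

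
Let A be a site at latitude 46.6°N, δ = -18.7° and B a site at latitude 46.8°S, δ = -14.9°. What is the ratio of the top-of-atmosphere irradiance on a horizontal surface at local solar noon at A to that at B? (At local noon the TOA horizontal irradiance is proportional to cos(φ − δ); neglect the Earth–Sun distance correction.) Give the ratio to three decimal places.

0.492

A: cos θ_z = cos(46.6° − (-18.7°)) = 0.4179.
B: cos θ_z = cos(-46.8° − (-14.9°)) = 0.8490.
Ratio A/B = 0.4179 / 0.8490 = 0.4922.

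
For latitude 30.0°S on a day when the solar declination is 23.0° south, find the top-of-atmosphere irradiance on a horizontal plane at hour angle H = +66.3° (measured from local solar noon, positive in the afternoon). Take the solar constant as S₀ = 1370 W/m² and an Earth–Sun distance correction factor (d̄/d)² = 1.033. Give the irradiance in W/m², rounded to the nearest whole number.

cos θ_z = sin φ sin δ + cos φ cos δ cos H = (-0.5000)(-0.3907) + (0.8660)(0.9205)(0.4019) = 0.5157.
Top-of-atmosphere irradiance = S₀ (d̄/d)² cos θ_z = 1370 × 1.033 × 0.5157 = 729.82 W/m².

730 W/m²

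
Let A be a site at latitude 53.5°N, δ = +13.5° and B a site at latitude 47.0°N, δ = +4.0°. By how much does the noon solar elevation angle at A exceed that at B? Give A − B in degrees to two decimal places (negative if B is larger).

A: 90° − |53.5 − (13.5)| = 50.00°.
B: 90° − |47.0 − (4.0)| = 47.00°.
A − B = 50.00 − 47.00 = 3.00°.

+3.00°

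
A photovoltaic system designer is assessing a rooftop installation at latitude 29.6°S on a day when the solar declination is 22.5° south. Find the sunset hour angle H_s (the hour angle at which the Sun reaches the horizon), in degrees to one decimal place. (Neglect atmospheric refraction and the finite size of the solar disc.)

−tan φ tan δ = −(-0.5681)(-0.4142) = -0.2353; H_s = arccos(-0.2353) = 103.61°.

103.6°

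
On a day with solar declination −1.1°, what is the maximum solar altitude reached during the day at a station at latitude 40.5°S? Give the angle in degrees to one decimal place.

At local solar noon the hour angle is zero, so the elevation is 90° − |φ − δ| = 90° − |-40.5° − (-1.1°)| = 90° − 39.4° = 50.6°.

50.6°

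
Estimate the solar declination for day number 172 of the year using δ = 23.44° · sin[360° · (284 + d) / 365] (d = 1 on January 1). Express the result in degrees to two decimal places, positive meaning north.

360 × (284 + 172) / 365 = 449.753°; sin(449.753°) = 1.0000.
δ = 23.44 × 1.0000 = 23.440° ≈ +23.44°.

+23.44°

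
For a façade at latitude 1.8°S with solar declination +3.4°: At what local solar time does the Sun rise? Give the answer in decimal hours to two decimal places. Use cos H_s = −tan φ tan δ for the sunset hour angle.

The sunset hour angle satisfies cos H_s = −tan φ tan δ = 0.0019, giving H_s = 89.89°.
Sunrise is at 12 − H_s/15 = 12 − 5.993 = 6.007 h local solar time.

6.01 h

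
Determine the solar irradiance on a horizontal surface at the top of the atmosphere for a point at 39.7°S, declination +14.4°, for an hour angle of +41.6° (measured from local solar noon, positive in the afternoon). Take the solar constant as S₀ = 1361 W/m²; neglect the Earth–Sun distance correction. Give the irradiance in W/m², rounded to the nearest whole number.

cos θ_z = sin(-39.7°) sin(14.4°) + cos(-39.7°) cos(14.4°) cos(41.60°) = -0.1589 + 0.5573 = 0.3984.
Top-of-atmosphere irradiance = S₀ cos θ_z = 1361 × 0.3984 = 542.22 W/m².

542 W/m²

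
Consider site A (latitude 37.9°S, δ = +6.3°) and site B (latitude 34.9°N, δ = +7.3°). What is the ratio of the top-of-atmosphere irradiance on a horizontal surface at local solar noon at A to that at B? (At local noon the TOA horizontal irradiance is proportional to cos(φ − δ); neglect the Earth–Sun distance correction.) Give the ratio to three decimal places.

A: cos θ_z = cos(-37.9° − (6.3°)) = 0.7169.
B: cos θ_z = cos(34.9° − (7.3°)) = 0.8862.
Ratio A/B = 0.7169 / 0.8862 = 0.8090.

0.809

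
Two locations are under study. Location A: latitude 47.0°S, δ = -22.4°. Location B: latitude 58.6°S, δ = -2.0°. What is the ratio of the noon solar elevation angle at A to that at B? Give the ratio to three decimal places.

1.958

A: 90° − |-47.0 − (-22.4)| = 65.40°.
B: 90° − |-58.6 − (-2.0)| = 33.40°.
Ratio A/B = 65.4000 / 33.4000 = 1.9581.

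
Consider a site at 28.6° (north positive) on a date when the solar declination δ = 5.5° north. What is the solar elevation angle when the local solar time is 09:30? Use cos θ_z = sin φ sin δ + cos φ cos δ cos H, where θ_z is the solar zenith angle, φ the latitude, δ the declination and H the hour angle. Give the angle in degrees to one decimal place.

Hour angle H = 15° × (9.5 − 12) = -37.50°.
cos θ_z = sin φ sin δ + cos φ cos δ cos H = (0.4787)(0.0958) + (0.8780)(0.9954)(0.7934) = 0.7393.
θ_z = arccos(0.7393) = 42.33°, so the elevation is 90° − 42.33° = 47.67°.

47.7°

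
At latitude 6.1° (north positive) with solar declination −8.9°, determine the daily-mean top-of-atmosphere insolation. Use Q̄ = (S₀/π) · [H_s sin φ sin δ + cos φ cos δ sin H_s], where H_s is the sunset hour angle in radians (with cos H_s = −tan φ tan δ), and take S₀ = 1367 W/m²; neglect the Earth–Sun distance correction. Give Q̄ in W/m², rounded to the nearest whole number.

416 W/m²

The sunset hour angle satisfies cos H_s = −tan φ tan δ = 0.0167, giving H_s = 89.04°. In radians, H_s = 1.5540.
H_s sin φ sin δ = 1.5540 × 0.1063 × -0.1547 = -0.0256.
cos φ cos δ sin H_s = 0.9943 × 0.9880 × 0.9999 = 0.9823.
Q̄ = (1367/π) × (-0.0256 + 0.9823) = 435.13 × 0.9567 = 416.29 W/m².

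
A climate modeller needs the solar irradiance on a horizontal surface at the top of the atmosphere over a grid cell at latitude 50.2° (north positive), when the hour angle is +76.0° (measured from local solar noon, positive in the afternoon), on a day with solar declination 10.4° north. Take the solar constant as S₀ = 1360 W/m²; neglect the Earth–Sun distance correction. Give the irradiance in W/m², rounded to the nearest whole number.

cos θ_z = sin(50.2°) sin(10.4°) + cos(50.2°) cos(10.4°) cos(76.00°) = 0.1387 + 0.1523 = 0.2910.
Top-of-atmosphere irradiance = S₀ cos θ_z = 1360 × 0.2910 = 395.76 W/m².

396 W/m²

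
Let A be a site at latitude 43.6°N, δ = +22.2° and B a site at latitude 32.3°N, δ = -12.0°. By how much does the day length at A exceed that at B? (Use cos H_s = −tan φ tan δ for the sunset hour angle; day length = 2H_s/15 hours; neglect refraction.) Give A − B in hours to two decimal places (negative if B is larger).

A: H_s = arccos(−tan 43.6° · tan 22.2°) = 112.87°, so 2H_s/15 = 15.0493 h.
B: H_s = arccos(−tan 32.3° · tan -12.0°) = 82.28°, so 2H_s/15 = 10.9707 h.
A − B = 15.0493 − 10.9707 = 4.0786 h.

+4.08 h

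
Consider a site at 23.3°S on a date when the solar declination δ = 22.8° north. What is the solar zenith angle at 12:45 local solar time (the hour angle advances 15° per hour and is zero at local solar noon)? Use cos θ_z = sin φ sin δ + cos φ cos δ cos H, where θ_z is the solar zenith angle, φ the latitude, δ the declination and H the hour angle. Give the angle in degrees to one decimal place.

Hour angle H = 15° × (12.75 − 12) = 11.25°.
With φ = -23.3°, δ = 22.8°, H = 11.25°: sin φ sin δ = -0.1533, cos φ cos δ cos H = 0.8304, so cos θ_z = 0.6771.
θ_z = arccos(0.6771) = 47.38°.

47.4°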